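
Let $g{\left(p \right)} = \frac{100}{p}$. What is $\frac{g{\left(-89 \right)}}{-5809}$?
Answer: $\frac{100}{517001} \approx 0.00019342$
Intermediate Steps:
$\frac{g{\left(-89 \right)}}{-5809} = \frac{100 \frac{1}{-89}}{-5809} = 100 \left(- \frac{1}{89}\right) \left(- \frac{1}{5809}\right) = \left(- \frac{100}{89}\right) \left(- \frac{1}{5809}\right) = \frac{100}{517001}$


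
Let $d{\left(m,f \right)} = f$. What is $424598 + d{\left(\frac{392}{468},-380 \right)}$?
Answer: $424218$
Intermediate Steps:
$424598 + d{\left(\frac{392}{468},-380 \right)} = 424598 - 380 = 424218$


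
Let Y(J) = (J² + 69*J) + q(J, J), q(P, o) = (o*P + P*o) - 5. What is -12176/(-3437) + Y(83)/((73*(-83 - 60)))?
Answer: 3309661/3261713 ≈ 1.0147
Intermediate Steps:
q(P, o) = -5 + 2*P*o (q(P, o) = (P*o + P*o) - 5 = 2*P*o - 5 = -5 + 2*P*o)
Y(J) = -5 + 3*J² + 69*J (Y(J) = (J² + 69*J) + (-5 + 2*J*J) = (J² + 69*J) + (-5 + 2*J²) = -5 + 3*J² + 69*J)
-12176/(-3437) + Y(83)/((73*(-83 - 60))) = -12176/(-3437) + (-5 + 3*83² + 69*83)/((73*(-83 - 60))) = -12176*(-1/3437) + (-5 + 3*6889 + 5727)/((73*(-143))) = 12176/3437 + (-5 + 20667 + 5727)/(-10439) = 12176/3437 + 26389*(-1/10439) = 12176/3437 - 2399/949 = 3309661/3261713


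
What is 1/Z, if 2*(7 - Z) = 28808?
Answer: -1/14397 ≈ -6.9459e-5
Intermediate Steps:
Z = -14397 (Z = 7 - ½*28808 = 7 - 14404 = -14397)
1/Z = 1/(-14397) = -1/14397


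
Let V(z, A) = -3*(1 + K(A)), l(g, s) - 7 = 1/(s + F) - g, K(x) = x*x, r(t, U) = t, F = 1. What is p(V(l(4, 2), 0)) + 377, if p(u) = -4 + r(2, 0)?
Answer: 375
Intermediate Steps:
K(x) = x**2
l(g, s) = 7 + 1/(1 + s) - g (l(g, s) = 7 + (1/(s + 1) - g) = 7 + (1/(1 + s) - g) = 7 + 1/(1 + s) - g)
V(z, A) = -3 - 3*A**2 (V(z, A) = -3*(1 + A**2) = -3 - 3*A**2)
p(u) = -2 (p(u) = -4 + 2 = -2)
p(V(l(4, 2), 0)) + 377 = -2 + 377 = 375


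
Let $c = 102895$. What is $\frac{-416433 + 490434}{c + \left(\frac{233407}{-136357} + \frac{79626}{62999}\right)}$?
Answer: $\frac{211898277978881}{294633564715458} \approx 0.71919$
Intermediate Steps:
$\frac{-416433 + 490434}{c + \left(\frac{233407}{-136357} + \frac{79626}{62999}\right)} = \frac{-416433 + 490434}{102895 + \left(\frac{233407}{-136357} + \frac{79626}{62999}\right)} = \frac{74001}{102895 + \left(233407 \left(- \frac{1}{136357}\right) + 79626 \cdot \frac{1}{62999}\right)} = \frac{74001}{102895 + \left(- \frac{233407}{136357} + \frac{79626}{62999}\right)} = \frac{74001}{102895 - \frac{3846845111}{8590354643}} = \frac{74001}{\frac{883900694146374}{8590354643}} = 74001 \cdot \frac{8590354643}{883900694146374} = \frac{211898277978881}{294633564715458}$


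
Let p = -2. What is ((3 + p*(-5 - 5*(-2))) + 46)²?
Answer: 1521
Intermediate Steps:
((3 + p*(-5 - 5*(-2))) + 46)² = ((3 - 2*(-5 - 5*(-2))) + 46)² = ((3 - 2*(-5 + 10)) + 46)² = ((3 - 2*5) + 46)² = ((3 - 10) + 46)² = (-7 + 46)² = 39² = 1521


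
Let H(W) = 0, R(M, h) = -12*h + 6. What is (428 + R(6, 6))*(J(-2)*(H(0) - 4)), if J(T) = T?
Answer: 2896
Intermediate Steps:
R(M, h) = 6 - 12*h
(428 + R(6, 6))*(J(-2)*(H(0) - 4)) = (428 + (6 - 12*6))*(-2*(0 - 4)) = (428 + (6 - 72))*(-2*(-4)) = (428 - 66)*8 = 362*8 = 2896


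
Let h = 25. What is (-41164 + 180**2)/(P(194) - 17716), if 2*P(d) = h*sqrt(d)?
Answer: 310526048/627652687 + 219100*sqrt(194)/627652687 ≈ 0.49960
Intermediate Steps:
P(d) = 25*sqrt(d)/2 (P(d) = (25*sqrt(d))/2 = 25*sqrt(d)/2)
(-41164 + 180**2)/(P(194) - 17716) = (-41164 + 180**2)/(25*sqrt(194)/2 - 17716) = (-41164 + 32400)/(-17716 + 25*sqrt(194)/2) = -8764/(-17716 + 25*sqrt(194)/2)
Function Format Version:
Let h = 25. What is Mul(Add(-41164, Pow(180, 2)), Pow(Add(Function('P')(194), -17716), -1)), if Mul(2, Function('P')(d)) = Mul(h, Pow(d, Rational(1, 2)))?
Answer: Add(Rational(310526048, 627652687), Mul(Rational(219100, 627652687), Pow(194, Rational(1, 2)))) ≈ 0.49960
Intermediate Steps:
Function('P')(d) = Mul(Rational(25, 2), Pow(d, Rational(1, 2))) (Function('P')(d) = Mul(Rational(1, 2), Mul(25, Pow(d, Rational(1, 2)))) = Mul(Rational(25, 2), Pow(d, Rational(1, 2))))
Mul(Add(-41164, Pow(180, 2)), Pow(Add(Function('P')(194), -17716), -1)) = Mul(Add(-41164, Pow(180, 2)), Pow(Add(Mul(Rational(25, 2), Pow(194, Rational(1, 2))), -17716), -1)) = Mul(Add(-41164, 32400), Pow(Add(-17716, Mul(Rational(25, 2), Pow(194, Rational(1, 2)))), -1)) = Mul(-8764, Pow(Add(-17716, Mul(Rational(25, 2), Pow(194, Rational(1, 2)))), -1))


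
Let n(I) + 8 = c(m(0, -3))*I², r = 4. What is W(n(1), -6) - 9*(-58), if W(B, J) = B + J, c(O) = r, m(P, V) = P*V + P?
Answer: 512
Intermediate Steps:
m(P, V) = P + P*V
c(O) = 4
n(I) = -8 + 4*I²
W(n(1), -6) - 9*(-58) = ((-8 + 4*1²) - 6) - 9*(-58) = ((-8 + 4*1) - 6) + 522 = ((-8 + 4) - 6) + 522 = (-4 - 6) + 522 = -10 + 522 = 512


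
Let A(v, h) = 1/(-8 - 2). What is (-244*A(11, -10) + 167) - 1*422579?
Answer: -2111938/5 ≈ -4.2239e+5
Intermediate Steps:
A(v, h) = -⅒ (A(v, h) = 1/(-10) = -⅒)
(-244*A(11, -10) + 167) - 1*422579 = (-244*(-⅒) + 167) - 1*422579 = (122/5 + 167) - 422579 = 957/5 - 422579 = -2111938/5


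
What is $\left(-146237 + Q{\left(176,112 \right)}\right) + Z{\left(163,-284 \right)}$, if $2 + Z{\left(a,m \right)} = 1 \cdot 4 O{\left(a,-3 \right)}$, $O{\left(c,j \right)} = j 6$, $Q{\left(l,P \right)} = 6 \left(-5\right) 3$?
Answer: $-146401$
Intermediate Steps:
$Q{\left(l,P \right)} = -90$ ($Q{\left(l,P \right)} = \left(-30\right) 3 = -90$)
$O{\left(c,j \right)} = 6 j$
$Z{\left(a,m \right)} = -74$ ($Z{\left(a,m \right)} = -2 + 1 \cdot 4 \cdot 6 \left(-3\right) = -2 + 4 \left(-18\right) = -2 - 72 = -74$)
$\left(-146237 + Q{\left(176,112 \right)}\right) + Z{\left(163,-284 \right)} = \left(-146237 - 90\right) - 74 = -146327 - 74 = -146401$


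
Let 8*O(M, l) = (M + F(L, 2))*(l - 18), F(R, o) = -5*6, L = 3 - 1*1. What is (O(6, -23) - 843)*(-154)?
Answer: 110880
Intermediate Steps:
L = 2 (L = 3 - 1 = 2)
F(R, o) = -30
O(M, l) = (-30 + M)*(-18 + l)/8 (O(M, l) = ((M - 30)*(l - 18))/8 = ((-30 + M)*(-18 + l))/8 = (-30 + M)*(-18 + l)/8)
(O(6, -23) - 843)*(-154) = ((135/2 - 15/4*(-23) - 9/4*6 + (⅛)*6*(-23)) - 843)*(-154) = ((135/2 + 345/4 - 27/2 - 69/4) - 843)*(-154) = (123 - 843)*(-154) = -720*(-154) = 110880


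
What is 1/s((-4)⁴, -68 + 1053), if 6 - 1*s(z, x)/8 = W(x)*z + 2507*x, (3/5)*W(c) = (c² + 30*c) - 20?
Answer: -3/10296756536 ≈ -2.9135e-10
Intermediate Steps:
W(c) = -100/3 + 50*c + 5*c²/3 (W(c) = 5*((c² + 30*c) - 20)/3 = 5*(-20 + c² + 30*c)/3 = -100/3 + 50*c + 5*c²/3)
s(z, x) = 48 - 20056*x - 8*z*(-100/3 + 50*x + 5*x²/3) (s(z, x) = 48 - 8*((-100/3 + 50*x + 5*x²/3)*z + 2507*x) = 48 - 8*(z*(-100/3 + 50*x + 5*x²/3) + 2507*x) = 48 - 8*(2507*x + z*(-100/3 + 50*x + 5*x²/3)) = 48 + (-20056*x - 8*z*(-100/3 + 50*x + 5*x²/3)) = 48 - 20056*x - 8*z*(-100/3 + 50*x + 5*x²/3))
1/s((-4)⁴, -68 + 1053) = 1/(48 - 20056*(-68 + 1053) - 40/3*(-4)⁴*(-20 + (-68 + 1053)² + 30*(-68 + 1053))) = 1/(48 - 20056*985 - 40/3*256*(-20 + 985² + 30*985)) = 1/(48 - 19755160 - 40/3*256*(-20 + 970225 + 29550)) = 1/(48 - 19755160 - 40/3*256*999755) = 1/(48 - 19755160 - 10237491200/3) = 1/(-10296756536/3) = -3/10296756536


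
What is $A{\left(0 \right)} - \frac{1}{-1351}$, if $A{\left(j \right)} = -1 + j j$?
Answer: $- \frac{1350}{1351} \approx -0.99926$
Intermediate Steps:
$A{\left(j \right)} = -1 + j^{2}$
$A{\left(0 \right)} - \frac{1}{-1351} = \left(-1 + 0^{2}\right) - \frac{1}{-1351} = \left(-1 + 0\right) - - \frac{1}{1351} = -1 + \frac{1}{1351} = - \frac{1350}{1351}$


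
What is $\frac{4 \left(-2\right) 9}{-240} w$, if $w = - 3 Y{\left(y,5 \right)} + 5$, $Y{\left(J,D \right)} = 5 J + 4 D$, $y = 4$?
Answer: $- \frac{69}{2} \approx -34.5$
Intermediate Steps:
$Y{\left(J,D \right)} = 4 D + 5 J$
$w = -115$ ($w = - 3 \left(4 \cdot 5 + 5 \cdot 4\right) + 5 = - 3 \left(20 + 20\right) + 5 = \left(-3\right) 40 + 5 = -120 + 5 = -115$)
$\frac{4 \left(-2\right) 9}{-240} w = \frac{4 \left(-2\right) 9}{-240} \left(-115\right) = \left(-8\right) 9 \left(- \frac{1}{240}\right) \left(-115\right) = \left(-72\right) \left(- \frac{1}{240}\right) \left(-115\right) = \frac{3}{10} \left(-115\right) = - \frac{69}{2}$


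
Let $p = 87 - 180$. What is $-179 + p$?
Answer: $-272$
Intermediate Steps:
$p = -93$
$-179 + p = -179 - 93 = -272$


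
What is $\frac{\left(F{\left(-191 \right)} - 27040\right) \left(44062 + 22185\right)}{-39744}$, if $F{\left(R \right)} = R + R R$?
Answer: $- \frac{306392375}{19872} \approx -15418.0$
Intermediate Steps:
$F{\left(R \right)} = R + R^{2}$
$\frac{\left(F{\left(-191 \right)} - 27040\right) \left(44062 + 22185\right)}{-39744} = \frac{\left(- 191 \left(1 - 191\right) - 27040\right) \left(44062 + 22185\right)}{-39744} = \left(\left(-191\right) \left(-190\right) - 27040\right) 66247 \left(- \frac{1}{39744}\right) = \left(36290 - 27040\right) 66247 \left(- \frac{1}{39744}\right) = 9250 \cdot 66247 \left(- \frac{1}{39744}\right) = 612784750 \left(- \frac{1}{39744}\right) = - \frac{306392375}{19872}$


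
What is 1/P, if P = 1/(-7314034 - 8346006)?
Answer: -15660040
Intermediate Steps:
P = -1/15660040 (P = 1/(-15660040) = -1/15660040 ≈ -6.3857e-8)
1/P = 1/(-1/15660040) = -15660040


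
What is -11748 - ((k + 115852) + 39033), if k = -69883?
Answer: -96750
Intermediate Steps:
-11748 - ((k + 115852) + 39033) = -11748 - ((-69883 + 115852) + 39033) = -11748 - (45969 + 39033) = -11748 - 1*85002 = -11748 - 85002 = -96750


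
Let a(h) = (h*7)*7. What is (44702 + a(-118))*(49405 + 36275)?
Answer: 3334665600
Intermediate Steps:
a(h) = 49*h (a(h) = (7*h)*7 = 49*h)
(44702 + a(-118))*(49405 + 36275) = (44702 + 49*(-118))*(49405 + 36275) = (44702 - 5782)*85680 = 38920*85680 = 3334665600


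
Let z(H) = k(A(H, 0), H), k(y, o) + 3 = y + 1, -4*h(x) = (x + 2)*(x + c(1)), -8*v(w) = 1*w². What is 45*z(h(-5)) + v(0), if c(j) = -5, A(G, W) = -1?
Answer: -135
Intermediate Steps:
v(w) = -w²/8
h(x) = -(-5 + x)*(2 + x)/4 (h(x) = -(x + 2)*(x - 5)/4 = -(2 + x)*(-5 + x)/4 = -(-5 + x)*(2 + x)/4)
k(y, o) = -2 + y (k(y, o) = -3 + (y + 1) = -3 + (1 + y) = -2 + y)
z(H) = -3 (z(H) = -2 - 1 = -3)
45*z(h(-5)) + v(0) = 45*(-3) - ⅛*0² = -135 - ⅛*0 = -135 + 0 = -135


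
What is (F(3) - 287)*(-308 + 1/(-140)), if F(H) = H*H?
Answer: 5993819/70 ≈ 85626.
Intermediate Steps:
F(H) = H**2
(F(3) - 287)*(-308 + 1/(-140)) = (3**2 - 287)*(-308 + 1/(-140)) = (9 - 287)*(-308 - 1/140) = -278*(-43121/140) = 5993819/70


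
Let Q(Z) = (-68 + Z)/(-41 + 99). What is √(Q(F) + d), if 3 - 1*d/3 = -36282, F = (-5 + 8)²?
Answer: √366184798/58 ≈ 329.93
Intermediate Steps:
F = 9 (F = 3² = 9)
Q(Z) = -34/29 + Z/58 (Q(Z) = (-68 + Z)/58 = (-68 + Z)*(1/58) = -34/29 + Z/58)
d = 108855 (d = 9 - 3*(-36282) = 9 + 108846 = 108855)
√(Q(F) + d) = √((-34/29 + (1/58)*9) + 108855) = √((-34/29 + 9/58) + 108855) = √(-59/58 + 108855) = √(6313531/58) = √366184798/58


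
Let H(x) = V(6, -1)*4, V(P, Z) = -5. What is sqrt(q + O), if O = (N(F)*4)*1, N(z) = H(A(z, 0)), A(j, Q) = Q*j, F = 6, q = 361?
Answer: sqrt(281) ≈ 16.763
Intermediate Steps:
H(x) = -20 (H(x) = -5*4 = -20)
N(z) = -20
O = -80 (O = -20*4*1 = -80*1 = -80)
sqrt(q + O) = sqrt(361 - 80) = sqrt(281)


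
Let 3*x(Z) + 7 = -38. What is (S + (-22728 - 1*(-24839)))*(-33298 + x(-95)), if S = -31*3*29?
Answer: 19521418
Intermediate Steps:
x(Z) = -15 (x(Z) = -7/3 + (⅓)*(-38) = -7/3 - 38/3 = -15)
S = -2697 (S = -93*29 = -2697)
(S + (-22728 - 1*(-24839)))*(-33298 + x(-95)) = (-2697 + (-22728 - 1*(-24839)))*(-33298 - 15) = (-2697 + (-22728 + 24839))*(-33313) = (-2697 + 2111)*(-33313) = -586*(-33313) = 19521418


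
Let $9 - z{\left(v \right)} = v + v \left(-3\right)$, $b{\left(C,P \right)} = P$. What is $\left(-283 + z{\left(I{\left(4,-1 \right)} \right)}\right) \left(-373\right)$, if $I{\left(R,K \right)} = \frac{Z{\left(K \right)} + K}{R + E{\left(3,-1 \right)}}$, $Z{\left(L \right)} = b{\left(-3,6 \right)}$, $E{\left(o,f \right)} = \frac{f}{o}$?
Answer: $\frac{1113032}{11} \approx 1.0118 \cdot 10^{5}$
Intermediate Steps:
$Z{\left(L \right)} = 6$
$I{\left(R,K \right)} = \frac{6 + K}{- \frac{1}{3} + R}$ ($I{\left(R,K \right)} = \frac{6 + K}{R - \frac{1}{3}} = \frac{6 + K}{- \frac{1}{3} + R}$)
$z{\left(v \right)} = 9 + 2 v$ ($z{\left(v \right)} = 9 - \left(v + v \left(-3\right)\right) = 9 - \left(v - 3 v\right) = 9 - - 2 v = 9 + 2 v$)
$\left(-283 + z{\left(I{\left(4,-1 \right)} \right)}\right) \left(-373\right) = \left(-283 + \left(9 + 2 \frac{3 \left(6 - 1\right)}{-1 + 3 \cdot 4}\right)\right) \left(-373\right) = \left(-283 + \left(9 + 2 \cdot 3 \frac{1}{-1 + 12} \cdot 5\right)\right) \left(-373\right) = \left(-283 + \left(9 + 2 \cdot 3 \cdot \frac{1}{11} \cdot 5\right)\right) \left(-373\right) = \left(-283 + \left(9 + 2 \cdot \frac{15}{11}\right)\right) \left(-373\right) = \left(-283 + \left(9 + \frac{30}{11}\right)\right) \left(-373\right) = \left(-283 + \frac{129}{11}\right) \left(-373\right) = \left(- \frac{2984}{11}\right) \left(-373\right) = \frac{1113032}{11}$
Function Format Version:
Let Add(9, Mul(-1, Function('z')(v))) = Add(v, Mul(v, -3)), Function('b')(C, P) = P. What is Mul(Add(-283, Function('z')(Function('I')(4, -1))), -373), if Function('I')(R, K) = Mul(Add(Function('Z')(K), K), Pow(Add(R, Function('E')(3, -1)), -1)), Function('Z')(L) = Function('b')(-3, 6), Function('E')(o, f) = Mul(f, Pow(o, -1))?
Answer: Rational(1113032, 11) ≈ 1.0118e+5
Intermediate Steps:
Function('Z')(L) = 6
Function('I')(R, K) = Mul(Pow(Add(Rational(-1, 3), R), -1), Add(6, K)) (Function('I')(R, K) = Mul(Add(6, K), Pow(Add(R, Mul(-1, Pow(3, -1))), -1)) = Mul(Add(6, K), Pow(Add(R, Mul(-1, Rational(1, 3))), -1)) = Mul(Add(6, K), Pow(Add(R, Rational(-1, 3)), -1)) = Mul(Add(6, K), Pow(Add(Rational(-1, 3), R), -1)) = Mul(Pow(Add(Rational(-1, 3), R), -1), Add(6, K)))
Function('z')(v) = Add(9, Mul(2, v)) (Function('z')(v) = Add(9, Mul(-1, Add(v, Mul(v, -3)))) = Add(9, Mul(-1, Add(v, Mul(-3, v)))) = Add(9, Mul(-1, Mul(-2, v))) = Add(9, Mul(2, v)))
Mul(Add(-283, Function('z')(Function('I')(4, -1))), -373) = Mul(Add(-283, Add(9, Mul(2, Mul(3, Pow(Add(-1, Mul(3, 4)), -1), Add(6, -1))))), -373) = Mul(Add(-283, Add(9, Mul(2, Mul(3, Pow(Add(-1, 12), -1), 5)))), -373) = Mul(Add(-283, Add(9, Mul(2, Mul(3, Pow(11, -1), 5)))), -373) = Mul(Add(-283, Add(9, Mul(2, Mul(3, Rational(1, 11), 5)))), -373) = Mul(Add(-283, Add(9, Mul(2, Rational(15, 11)))), -373) = Mul(Add(-283, Add(9, Rational(30, 11))), -373) = Mul(Add(-283, Rational(129, 11)), -373) = Mul(Rational(-2984, 11), -373) = Rational(1113032, 11)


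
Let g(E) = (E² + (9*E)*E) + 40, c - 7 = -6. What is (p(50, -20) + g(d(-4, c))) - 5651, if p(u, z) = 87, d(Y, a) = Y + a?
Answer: -5434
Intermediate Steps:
c = 1 (c = 7 - 6 = 1)
g(E) = 40 + 10*E² (g(E) = (E² + 9*E²) + 40 = 10*E² + 40 = 40 + 10*E²)
(p(50, -20) + g(d(-4, c))) - 5651 = (87 + (40 + 10*(-4 + 1)²)) - 5651 = (87 + (40 + 10*(-3)²)) - 5651 = (87 + (40 + 10*9)) - 5651 = (87 + (40 + 90)) - 5651 = (87 + 130) - 5651 = 217 - 5651 = -5434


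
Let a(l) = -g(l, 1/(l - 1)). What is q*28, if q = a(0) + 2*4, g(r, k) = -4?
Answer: 336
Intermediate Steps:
a(l) = 4 (a(l) = -1*(-4) = 4)
q = 12 (q = 4 + 2*4 = 4 + 8 = 12)
q*28 = 12*28 = 336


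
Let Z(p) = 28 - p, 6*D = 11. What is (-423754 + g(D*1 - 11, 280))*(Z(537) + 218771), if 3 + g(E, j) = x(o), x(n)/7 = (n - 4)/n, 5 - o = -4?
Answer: -277467604612/3 ≈ -9.2489e+10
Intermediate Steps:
o = 9 (o = 5 - 1*(-4) = 5 + 4 = 9)
x(n) = 7*(-4 + n)/n (x(n) = 7*((n - 4)/n) = 7*((-4 + n)/n) = 7*(-4 + n)/n)
D = 11/6 (D = (⅙)*11 = 11/6 ≈ 1.8333)
g(E, j) = 8/9 (g(E, j) = -3 + (7 - 28/9) = -3 + 35/9 = 8/9)
(-423754 + g(D*1 - 11, 280))*(Z(537) + 218771) = (-423754 + 8/9)*((28 - 1*537) + 218771) = -3813778*((28 - 537) + 218771)/9 = -3813778*(-509 + 218771)/9 = -3813778/9*218262 = -277467604612/3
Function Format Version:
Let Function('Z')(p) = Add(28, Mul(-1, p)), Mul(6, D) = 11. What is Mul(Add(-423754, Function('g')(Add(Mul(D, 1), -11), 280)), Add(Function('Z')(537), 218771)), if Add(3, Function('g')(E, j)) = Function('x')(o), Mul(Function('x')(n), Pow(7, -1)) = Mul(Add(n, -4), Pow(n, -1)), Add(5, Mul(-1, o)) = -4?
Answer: Rational(-277467604612, 3) ≈ -9.2489e+10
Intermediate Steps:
o = 9 (o = Add(5, Mul(-1, -4)) = Add(5, 4) = 9)
Function('x')(n) = Mul(7, Pow(n, -1), Add(-4, n)) (Function('x')(n) = Mul(7, Mul(Add(n, -4), Pow(n, -1))) = Mul(7, Mul(Add(-4, n), Pow(n, -1))) = Mul(7, Mul(Pow(n, -1), Add(-4, n))) = Mul(7, Pow(n, -1), Add(-4, n)))
D = Rational(11, 6) (D = Mul(Rational(1, 6), 11) = Rational(11, 6) ≈ 1.8333)
Function('g')(E, j) = Rational(8, 9) (Function('g')(E, j) = Add(-3, Add(7, Mul(-28, Pow(9, -1)))) = Add(-3, Add(7, Mul(-28, Rational(1, 9)))) = Add(-3, Add(7, Rational(-28, 9))) = Add(-3, Rational(35, 9)) = Rational(8, 9))
Mul(Add(-423754, Function('g')(Add(Mul(D, 1), -11), 280)), Add(Function('Z')(537), 218771)) = Mul(Add(-423754, Rational(8, 9)), Add(Add(28, Mul(-1, 537)), 218771)) = Mul(Rational(-3813778, 9), Add(Add(28, -537), 218771)) = Mul(Rational(-3813778, 9), Add(-509, 218771)) = Mul(Rational(-3813778, 9), 218262) = Rational(-277467604612, 3)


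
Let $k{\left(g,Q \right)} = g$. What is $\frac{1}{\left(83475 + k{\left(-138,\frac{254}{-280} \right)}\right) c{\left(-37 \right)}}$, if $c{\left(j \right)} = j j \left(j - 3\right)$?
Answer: $- \frac{1}{4563534120} \approx -2.1913 \cdot 10^{-10}$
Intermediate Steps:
$c{\left(j \right)} = j^{2} \left(-3 + j\right)$ ($c{\left(j \right)} = j j \left(-3 + j\right) = j^{2} \left(-3 + j\right)$)
$\frac{1}{\left(83475 + k{\left(-138,\frac{254}{-280} \right)}\right) c{\left(-37 \right)}} = \frac{1}{\left(83475 - 138\right) \left(-37\right)^{2} \left(-3 - 37\right)} = \frac{1}{83337 \cdot 1369 \left(-40\right)} = \frac{1}{83337 \left(-54760\right)} = \frac{1}{83337} \left(- \frac{1}{54760}\right) = - \frac{1}{4563534120}$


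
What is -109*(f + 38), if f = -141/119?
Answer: -477529/119 ≈ -4012.8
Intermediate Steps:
f = -141/119 (f = -141*1/119 = -141/119 ≈ -1.1849)
-109*(f + 38) = -109*(-141/119 + 38) = -109*4381/119 = -477529/119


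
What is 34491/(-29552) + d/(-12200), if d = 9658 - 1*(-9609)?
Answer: -123771073/45066800 ≈ -2.7464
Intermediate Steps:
d = 19267 (d = 9658 + 9609 = 19267)
34491/(-29552) + d/(-12200) = 34491/(-29552) + 19267/(-12200) = 34491*(-1/29552) + 19267*(-1/12200) = -34491/29552 - 19267/12200 = -123771073/45066800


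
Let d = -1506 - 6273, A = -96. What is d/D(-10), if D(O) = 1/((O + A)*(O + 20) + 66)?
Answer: 7732326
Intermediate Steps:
d = -7779
D(O) = 1/(66 + (-96 + O)*(20 + O)) (D(O) = 1/((O - 96)*(O + 20) + 66) = 1/((-96 + O)*(20 + O) + 66) = 1/(66 + (-96 + O)*(20 + O)))
d/D(-10) = -7779/(1/(-1854 + (-10)² - 76*(-10))) = -7779/(1/(-1854 + 100 + 760)) = -7779/(1/(-994)) = -7779/(-1/994) = -7779*(-994) = 7732326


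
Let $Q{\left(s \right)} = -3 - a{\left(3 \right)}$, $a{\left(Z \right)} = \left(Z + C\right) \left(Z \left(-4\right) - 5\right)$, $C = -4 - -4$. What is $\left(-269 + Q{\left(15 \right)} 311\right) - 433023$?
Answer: $-418364$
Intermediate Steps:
$C = 0$ ($C = -4 + 4 = 0$)
$a{\left(Z \right)} = Z \left(-5 - 4 Z\right)$ ($a{\left(Z \right)} = \left(Z + 0\right) \left(Z \left(-4\right) - 5\right) = Z \left(- 4 Z - 5\right) = Z \left(-5 - 4 Z\right)$)
$Q{\left(s \right)} = 48$ ($Q{\left(s \right)} = -3 - 3 \left(-5 - 12\right) = -3 - 3 \left(-17\right) = -3 - -51 = -3 + 51 = 48$)
$\left(-269 + Q{\left(15 \right)} 311\right) - 433023 = \left(-269 + 48 \cdot 311\right) - 433023 = \left(-269 + 14928\right) - 433023 = 14659 - 433023 = -418364$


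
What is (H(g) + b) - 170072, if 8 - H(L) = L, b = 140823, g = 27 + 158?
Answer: -29426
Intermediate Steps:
g = 185
H(L) = 8 - L
(H(g) + b) - 170072 = ((8 - 1*185) + 140823) - 170072 = ((8 - 185) + 140823) - 170072 = (-177 + 140823) - 170072 = 140646 - 170072 = -29426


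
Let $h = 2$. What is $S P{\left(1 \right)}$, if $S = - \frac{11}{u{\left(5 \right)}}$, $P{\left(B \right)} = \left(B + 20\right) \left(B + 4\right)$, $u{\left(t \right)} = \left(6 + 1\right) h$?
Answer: $- \frac{165}{2} \approx -82.5$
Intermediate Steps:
$u{\left(t \right)} = 14$ ($u{\left(t \right)} = \left(6 + 1\right) 2 = 7 \cdot 2 = 14$)
$P{\left(B \right)} = \left(4 + B\right) \left(20 + B\right)$ ($P{\left(B \right)} = \left(20 + B\right) \left(4 + B\right) = \left(4 + B\right) \left(20 + B\right)$)
$S = - \frac{11}{14} \approx -0.78571$
$S P{\left(1 \right)} = - \frac{11 \left(80 + 1^{2} + 24 \cdot 1\right)}{14} = - \frac{11 \left(80 + 1 + 24\right)}{14} = \left(- \frac{11}{14}\right) 105 = - \frac{165}{2}$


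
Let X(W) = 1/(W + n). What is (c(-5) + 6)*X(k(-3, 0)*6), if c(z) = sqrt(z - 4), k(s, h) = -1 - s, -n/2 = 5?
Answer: 3 + 3*I/2 ≈ 3.0 + 1.5*I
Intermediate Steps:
n = -10 (n = -2*5 = -10)
c(z) = sqrt(-4 + z)
X(W) = 1/(-10 + W) (X(W) = 1/(W - 10) = 1/(-10 + W))
(c(-5) + 6)*X(k(-3, 0)*6) = (sqrt(-4 - 5) + 6)/(-10 + (-1 - 1*(-3))*6) = (sqrt(-9) + 6)/(-10 + (-1 + 3)*6) = (3*I + 6)/(-10 + 2*6) = (6 + 3*I)/(-10 + 12) = (6 + 3*I)/2 = (6 + 3*I)*(1/2) = 3 + 3*I/2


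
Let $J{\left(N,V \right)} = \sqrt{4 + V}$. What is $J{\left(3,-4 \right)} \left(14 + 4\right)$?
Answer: $0$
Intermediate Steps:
$J{\left(3,-4 \right)} \left(14 + 4\right) = \sqrt{4 - 4} \left(14 + 4\right) = \sqrt{0} \cdot 18 = 0 \cdot 18 = 0$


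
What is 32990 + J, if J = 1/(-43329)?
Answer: 1429423709/43329 ≈ 32990.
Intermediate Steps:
J = -1/43329 ≈ -2.3079e-5
32990 + J = 32990 - 1/43329 = 1429423709/43329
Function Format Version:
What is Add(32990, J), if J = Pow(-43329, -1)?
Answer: Rational(1429423709, 43329) ≈ 32990.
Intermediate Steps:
J = Rational(-1, 43329) ≈ -2.3079e-5
Add(32990, J) = Add(32990, Rational(-1, 43329)) = Rational(1429423709, 43329)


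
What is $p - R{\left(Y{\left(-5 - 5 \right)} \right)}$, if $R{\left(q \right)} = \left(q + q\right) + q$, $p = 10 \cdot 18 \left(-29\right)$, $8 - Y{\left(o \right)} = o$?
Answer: $-5274$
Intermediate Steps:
$Y{\left(o \right)} = 8 - o$
$p = -5220$ ($p = 180 \left(-29\right) = -5220$)
$R{\left(q \right)} = 3 q$ ($R{\left(q \right)} = 2 q + q = 3 q$)
$p - R{\left(Y{\left(-5 - 5 \right)} \right)} = -5220 - 3 \left(8 - \left(-5 - 5\right)\right) = -5220 - 3 \left(8 - -10\right) = -5220 - 3 \left(8 + 10\right) = -5220 - 3 \cdot 18 = -5220 - 54 = -5274$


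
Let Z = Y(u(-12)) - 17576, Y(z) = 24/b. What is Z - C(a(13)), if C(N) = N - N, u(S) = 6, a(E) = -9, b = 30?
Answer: -87876/5 ≈ -17575.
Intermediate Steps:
C(N) = 0
Y(z) = 4/5 (Y(z) = 24/30 = 24*(1/30) = 4/5)
Z = -87876/5 (Z = 4/5 - 17576 = -87876/5 ≈ -17575.)
Z - C(a(13)) = -87876/5 - 1*0 = -87876/5 + 0 = -87876/5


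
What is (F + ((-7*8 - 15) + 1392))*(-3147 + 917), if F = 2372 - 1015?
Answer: -5971940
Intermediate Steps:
F = 1357
(F + ((-7*8 - 15) + 1392))*(-3147 + 917) = (1357 + ((-7*8 - 15) + 1392))*(-3147 + 917) = (1357 + ((-56 - 15) + 1392))*(-2230) = (1357 + (-71 + 1392))*(-2230) = (1357 + 1321)*(-2230) = 2678*(-2230) = -5971940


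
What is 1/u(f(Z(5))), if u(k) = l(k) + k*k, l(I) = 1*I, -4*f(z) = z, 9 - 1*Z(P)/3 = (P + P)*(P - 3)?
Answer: 16/1221 ≈ 0.013104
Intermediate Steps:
Z(P) = 27 - 6*P*(-3 + P) (Z(P) = 27 - 3*(P + P)*(P - 3) = 27 - 3*2*P*(-3 + P) = 27 - 6*P*(-3 + P))
f(z) = -z/4
l(I) = I
u(k) = k + k² (u(k) = k + k*k = k + k²)
1/u(f(Z(5))) = 1/((-(27 - 6*5² + 18*5)/4)*(1 - (27 - 6*5² + 18*5)/4)) = 1/((-(27 - 6*25 + 90)/4)*(1 - (27 - 6*25 + 90)/4)) = 1/((-(27 - 150 + 90)/4)*(1 - (27 - 150 + 90)/4)) = 1/((-¼*(-33))*(1 - ¼*(-33))) = 1/(33*(1 + 33/4)/4) = 1/((33/4)*(37/4)) = 1/(1221/16) = 16/1221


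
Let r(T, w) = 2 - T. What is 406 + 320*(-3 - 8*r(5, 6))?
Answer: 7126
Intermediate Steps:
406 + 320*(-3 - 8*r(5, 6)) = 406 + 320*(-3 - 8*(2 - 1*5)) = 406 + 320*(-3 - 8*(2 - 5)) = 406 + 320*(-3 - 8*(-3)) = 406 + 320*(-3 + 24) = 406 + 320*21 = 406 + 6720 = 7126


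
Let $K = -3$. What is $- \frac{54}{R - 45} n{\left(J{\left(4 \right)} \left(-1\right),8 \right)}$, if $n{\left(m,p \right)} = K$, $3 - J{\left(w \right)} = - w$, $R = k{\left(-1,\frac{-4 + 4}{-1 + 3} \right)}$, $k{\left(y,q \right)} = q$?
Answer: $- \frac{18}{5} \approx -3.6$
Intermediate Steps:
$R = 0$ ($R = \frac{-4 + 4}{-1 + 3} = \frac{0}{2} = 0 \cdot \frac{1}{2} = 0$)
$J{\left(w \right)} = 3 + w$ ($J{\left(w \right)} = 3 - - w = 3 + w$)
$n{\left(m,p \right)} = -3$
$- \frac{54}{R - 45} n{\left(J{\left(4 \right)} \left(-1\right),8 \right)} = - \frac{54}{0 - 45} \left(-3\right) = - \frac{54}{-45} \left(-3\right) = \left(-54\right) \left(- \frac{1}{45}\right) \left(-3\right) = \frac{6}{5} \left(-3\right) = - \frac{18}{5}$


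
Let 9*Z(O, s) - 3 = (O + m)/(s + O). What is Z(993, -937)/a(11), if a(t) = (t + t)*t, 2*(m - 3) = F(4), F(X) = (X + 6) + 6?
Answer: 293/30492 ≈ 0.0096091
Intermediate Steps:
F(X) = 12 + X (F(X) = (6 + X) + 6 = 12 + X)
m = 11 (m = 3 + (12 + 4)/2 = 3 + (½)*16 = 3 + 8 = 11)
a(t) = 2*t² (a(t) = (2*t)*t = 2*t²)
Z(O, s) = ⅓ + (11 + O)/(9*(O + s)) (Z(O, s) = ⅓ + ((O + 11)/(s + O))/9 = ⅓ + ((11 + O)/(O + s))/9 = ⅓ + (11 + O)/(9*(O + s)))
Z(993, -937)/a(11) = ((11 + 3*(-937) + 4*993)/(9*(993 - 937)))/((2*11²)) = ((⅑)*(11 - 2811 + 3972)/56)/((2*121)) = ((⅑)*(1/56)*1172)/242 = (293/126)*(1/242) = 293/30492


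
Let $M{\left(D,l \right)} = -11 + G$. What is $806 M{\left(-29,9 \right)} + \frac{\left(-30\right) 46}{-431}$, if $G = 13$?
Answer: $\frac{696152}{431} \approx 1615.2$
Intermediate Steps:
$M{\left(D,l \right)} = 2$ ($M{\left(D,l \right)} = -11 + 13 = 2$)
$806 M{\left(-29,9 \right)} + \frac{\left(-30\right) 46}{-431} = 806 \cdot 2 + \frac{\left(-30\right) 46}{-431} = 1612 - - \frac{1380}{431} = 1612 + \frac{1380}{431} = \frac{696152}{431}$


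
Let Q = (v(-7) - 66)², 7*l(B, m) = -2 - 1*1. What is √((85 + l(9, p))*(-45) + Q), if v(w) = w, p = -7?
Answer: √74641/7 ≈ 39.029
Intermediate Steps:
l(B, m) = -3/7 (l(B, m) = (-2 - 1*1)/7 = (-2 - 1)/7 = (⅐)*(-3) = -3/7)
Q = 5329 (Q = (-7 - 66)² = (-73)² = 5329)
√((85 + l(9, p))*(-45) + Q) = √((85 - 3/7)*(-45) + 5329) = √((592/7)*(-45) + 5329) = √(-26640/7 + 5329) = √(10663/7) = √74641/7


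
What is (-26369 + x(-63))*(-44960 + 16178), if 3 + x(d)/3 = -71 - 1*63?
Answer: 770781960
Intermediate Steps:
x(d) = -411 (x(d) = -9 + 3*(-71 - 1*63) = -9 + 3*(-71 - 63) = -9 + 3*(-134) = -9 - 402 = -411)
(-26369 + x(-63))*(-44960 + 16178) = (-26369 - 411)*(-44960 + 16178) = -26780*(-28782) = 770781960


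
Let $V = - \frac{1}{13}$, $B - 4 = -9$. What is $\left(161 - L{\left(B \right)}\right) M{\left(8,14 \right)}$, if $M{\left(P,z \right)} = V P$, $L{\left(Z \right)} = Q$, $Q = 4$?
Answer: $- \frac{1256}{13} \approx -96.615$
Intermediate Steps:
$B = -5$ ($B = 4 - 9 = -5$)
$V = - \frac{1}{13}$ ($V = \left(-1\right) \frac{1}{13} = - \frac{1}{13} \approx -0.076923$)
$L{\left(Z \right)} = 4$
$M{\left(P,z \right)} = - \frac{P}{13}$
$\left(161 - L{\left(B \right)}\right) M{\left(8,14 \right)} = \left(161 - 4\right) \left(\left(- \frac{1}{13}\right) 8\right) = \left(161 - 4\right) \left(- \frac{8}{13}\right) = 157 \left(- \frac{8}{13}\right) = - \frac{1256}{13}$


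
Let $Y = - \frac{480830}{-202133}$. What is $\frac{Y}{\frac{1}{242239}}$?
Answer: $\frac{116475778370}{202133} \approx 5.7623 \cdot 10^{5}$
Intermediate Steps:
$Y = \frac{480830}{202133}$ ($Y = \left(-480830\right) \left(- \frac{1}{202133}\right) = \frac{480830}{202133} \approx 2.3788$)
$\frac{Y}{\frac{1}{242239}} = \frac{480830}{202133 \cdot \frac{1}{242239}} = \frac{480830 \frac{1}{\frac{1}{242239}}}{202133} = \frac{480830}{202133} \cdot 242239 = \frac{116475778370}{202133}$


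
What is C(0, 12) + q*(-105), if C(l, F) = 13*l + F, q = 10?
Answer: -1038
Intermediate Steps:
C(l, F) = F + 13*l
C(0, 12) + q*(-105) = (12 + 13*0) + 10*(-105) = (12 + 0) - 1050 = 12 - 1050 = -1038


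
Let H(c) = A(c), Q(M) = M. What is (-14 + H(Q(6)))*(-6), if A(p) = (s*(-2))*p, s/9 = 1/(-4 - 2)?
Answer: -24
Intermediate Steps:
s = -3/2 (s = 9/(-4 - 2) = 9/(-6) = 9*(-1/6) = -3/2 ≈ -1.5000)
A(p) = 3*p (A(p) = (-3/2*(-2))*p = 3*p)
H(c) = 3*c
(-14 + H(Q(6)))*(-6) = (-14 + 3*6)*(-6) = (-14 + 18)*(-6) = 4*(-6) = -24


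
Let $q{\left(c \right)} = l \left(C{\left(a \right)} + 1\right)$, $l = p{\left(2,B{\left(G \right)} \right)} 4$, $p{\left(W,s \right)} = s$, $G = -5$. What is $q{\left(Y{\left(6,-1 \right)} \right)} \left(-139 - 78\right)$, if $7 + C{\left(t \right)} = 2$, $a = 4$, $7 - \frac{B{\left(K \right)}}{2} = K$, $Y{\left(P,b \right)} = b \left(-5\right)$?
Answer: $83328$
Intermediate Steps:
$Y{\left(P,b \right)} = - 5 b$
$B{\left(K \right)} = 14 - 2 K$
$C{\left(t \right)} = -5$ ($C{\left(t \right)} = -7 + 2 = -5$)
$l = 96$ ($l = \left(14 - -10\right) 4 = \left(14 + 10\right) 4 = 24 \cdot 4 = 96$)
$q{\left(c \right)} = -384$ ($q{\left(c \right)} = 96 \left(-5 + 1\right) = 96 \left(-4\right) = -384$)
$q{\left(Y{\left(6,-1 \right)} \right)} \left(-139 - 78\right) = - 384 \left(-139 - 78\right) = \left(-384\right) \left(-217\right) = 83328$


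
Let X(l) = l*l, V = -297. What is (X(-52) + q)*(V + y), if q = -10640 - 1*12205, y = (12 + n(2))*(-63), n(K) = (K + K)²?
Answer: 41510601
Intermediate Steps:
n(K) = 4*K² (n(K) = (2*K)² = 4*K²)
X(l) = l²
y = -1764 (y = (12 + 4*2²)*(-63) = (12 + 4*4)*(-63) = (12 + 16)*(-63) = 28*(-63) = -1764)
q = -22845 (q = -10640 - 12205 = -22845)
(X(-52) + q)*(V + y) = ((-52)² - 22845)*(-297 - 1764) = (2704 - 22845)*(-2061) = -20141*(-2061) = 41510601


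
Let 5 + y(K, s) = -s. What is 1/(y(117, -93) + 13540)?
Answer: 1/13628 ≈ 7.3378e-5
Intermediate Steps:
y(K, s) = -5 - s
1/(y(117, -93) + 13540) = 1/((-5 - 1*(-93)) + 13540) = 1/((-5 + 93) + 13540) = 1/(88 + 13540) = 1/13628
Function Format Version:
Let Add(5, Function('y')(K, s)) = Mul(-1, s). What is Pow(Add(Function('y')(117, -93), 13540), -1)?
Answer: Rational(1, 13628) ≈ 7.3378e-5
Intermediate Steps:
Function('y')(K, s) = Add(-5, Mul(-1, s))
Pow(Add(Function('y')(117, -93), 13540), -1) = Pow(Add(Add(-5, Mul(-1, -93)), 13540), -1) = Pow(Add(Add(-5, 93), 13540), -1) = Pow(Add(88, 13540), -1) = Pow(13628, -1) = Rational(1, 13628)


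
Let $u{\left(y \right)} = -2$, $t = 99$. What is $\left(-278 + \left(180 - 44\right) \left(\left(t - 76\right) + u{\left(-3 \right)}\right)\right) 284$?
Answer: $732152$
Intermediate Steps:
$\left(-278 + \left(180 - 44\right) \left(\left(t - 76\right) + u{\left(-3 \right)}\right)\right) 284 = \left(-278 + \left(180 - 44\right) \left(\left(99 - 76\right) - 2\right)\right) 284 = \left(-278 + 136 \left(23 - 2\right)\right) 284 = \left(-278 + 136 \cdot 21\right) 284 = \left(-278 + 2856\right) 284 = 2578 \cdot 284 = 732152$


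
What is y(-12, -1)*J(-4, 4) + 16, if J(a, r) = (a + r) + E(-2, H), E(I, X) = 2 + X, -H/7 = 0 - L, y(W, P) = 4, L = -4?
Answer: -88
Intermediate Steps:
H = -28 (H = -7*(0 - 1*(-4)) = -7*(0 + 4) = -7*4 = -28)
J(a, r) = -26 + a + r (J(a, r) = (a + r) + (2 - 28) = (a + r) - 26 = -26 + a + r)
y(-12, -1)*J(-4, 4) + 16 = 4*(-26 - 4 + 4) + 16 = 4*(-26) + 16 = -104 + 16 = -88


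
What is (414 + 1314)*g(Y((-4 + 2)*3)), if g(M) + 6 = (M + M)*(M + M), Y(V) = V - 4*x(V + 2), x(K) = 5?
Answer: 4662144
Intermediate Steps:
Y(V) = -20 + V (Y(V) = V - 4*5 = V - 20 = -20 + V)
g(M) = -6 + 4*M**2 (g(M) = -6 + (M + M)*(M + M) = -6 + (2*M)*(2*M) = -6 + 4*M**2)
(414 + 1314)*g(Y((-4 + 2)*3)) = (414 + 1314)*(-6 + 4*(-20 + (-4 + 2)*3)**2) = 1728*(-6 + 4*(-20 - 2*3)**2) = 1728*(-6 + 4*(-20 - 6)**2) = 1728*(-6 + 4*(-26)**2) = 1728*(-6 + 4*676) = 1728*(-6 + 2704) = 1728*2698 = 4662144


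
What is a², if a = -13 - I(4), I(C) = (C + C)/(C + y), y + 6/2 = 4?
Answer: 5329/25 ≈ 213.16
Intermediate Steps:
y = 1 (y = -3 + 4 = 1)
I(C) = 2*C/(1 + C) (I(C) = (C + C)/(C + 1) = (2*C)/(1 + C) = 2*C/(1 + C))
a = -73/5 (a = -13 - 2*4/(1 + 4) = -13 - 2*4/5 = -13 - 1*8/5 = -13 - 8/5 = -73/5 ≈ -14.600)
a² = (-73/5)² = 5329/25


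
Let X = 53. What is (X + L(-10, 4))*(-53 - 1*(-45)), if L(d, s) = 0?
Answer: -424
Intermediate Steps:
(X + L(-10, 4))*(-53 - 1*(-45)) = (53 + 0)*(-53 - 1*(-45)) = 53*(-53 + 45) = 53*(-8) = -424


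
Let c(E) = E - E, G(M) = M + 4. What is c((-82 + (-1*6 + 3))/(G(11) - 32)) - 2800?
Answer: -2800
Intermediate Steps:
G(M) = 4 + M
c(E) = 0
c((-82 + (-1*6 + 3))/(G(11) - 32)) - 2800 = 0 - 2800 = -2800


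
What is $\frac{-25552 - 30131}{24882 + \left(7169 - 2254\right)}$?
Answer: $- \frac{55683}{29797} \approx -1.8687$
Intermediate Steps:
$\frac{-25552 - 30131}{24882 + \left(7169 - 2254\right)} = - \frac{55683}{24882 + 4915} = - \frac{55683}{29797}$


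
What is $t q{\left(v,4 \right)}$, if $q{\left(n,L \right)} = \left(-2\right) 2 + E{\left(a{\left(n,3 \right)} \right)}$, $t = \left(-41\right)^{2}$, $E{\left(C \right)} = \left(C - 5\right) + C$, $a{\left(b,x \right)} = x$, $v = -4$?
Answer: $-5043$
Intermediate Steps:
$E{\left(C \right)} = -5 + 2 C$ ($E{\left(C \right)} = \left(-5 + C\right) + C = -5 + 2 C$)
$t = 1681$
$q{\left(n,L \right)} = -3$ ($q{\left(n,L \right)} = \left(-2\right) 2 + \left(-5 + 2 \cdot 3\right) = -4 + \left(-5 + 6\right) = -4 + 1 = -3$)
$t q{\left(v,4 \right)} = 1681 \left(-3\right) = -5043$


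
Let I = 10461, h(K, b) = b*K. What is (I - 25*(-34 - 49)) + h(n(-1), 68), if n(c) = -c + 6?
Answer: 13012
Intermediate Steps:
n(c) = 6 - c
h(K, b) = K*b
(I - 25*(-34 - 49)) + h(n(-1), 68) = (10461 - 25*(-34 - 49)) + (6 - 1*(-1))*68 = (10461 - 25*(-83)) + (6 + 1)*68 = (10461 + 2075) + 7*68 = 12536 + 476 = 13012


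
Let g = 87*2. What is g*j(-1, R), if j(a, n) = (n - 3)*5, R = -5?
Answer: -6960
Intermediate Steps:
g = 174
j(a, n) = -15 + 5*n (j(a, n) = (-3 + n)*5 = -15 + 5*n)
g*j(-1, R) = 174*(-15 + 5*(-5)) = 174*(-15 - 25) = 174*(-40) = -6960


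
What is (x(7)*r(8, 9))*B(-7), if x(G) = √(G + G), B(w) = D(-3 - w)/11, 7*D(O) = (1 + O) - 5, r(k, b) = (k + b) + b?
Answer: 0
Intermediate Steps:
r(k, b) = k + 2*b (r(k, b) = (b + k) + b = k + 2*b)
D(O) = -4/7 + O/7 (D(O) = ((1 + O) - 5)/7 = (-4 + O)/7 = -4/7 + O/7)
B(w) = -1/11 - w/77 (B(w) = (-4/7 + (-3 - w)/7)/11 = (-4/7 + (-3/7 - w/7))*(1/11) = (-1 - w/7)*(1/11) = -1/11 - w/77)
x(G) = √2*√G (x(G) = √(2*G) = √2*√G)
(x(7)*r(8, 9))*B(-7) = ((√2*√7)*(8 + 2*9))*(-1/11 - 1/77*(-7)) = (√14*(8 + 18))*(-1/11 + 1/11) = (√14*26)*0 = (26*√14)*0 = 0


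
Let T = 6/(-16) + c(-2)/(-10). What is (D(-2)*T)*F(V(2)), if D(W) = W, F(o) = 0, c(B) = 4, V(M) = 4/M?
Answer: 0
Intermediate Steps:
T = -31/40 (T = 6/(-16) + 4/(-10) = 6*(-1/16) + 4*(-⅒) = -3/8 - ⅖ = -31/40 ≈ -0.77500)
(D(-2)*T)*F(V(2)) = -2*(-31/40)*0 = (31/20)*0 = 0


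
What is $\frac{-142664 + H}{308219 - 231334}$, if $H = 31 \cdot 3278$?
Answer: $- \frac{41046}{76885} \approx -0.53386$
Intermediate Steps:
$H = 101618$
$\frac{-142664 + H}{308219 - 231334} = \frac{-142664 + 101618}{308219 - 231334} = - \frac{41046}{76885}$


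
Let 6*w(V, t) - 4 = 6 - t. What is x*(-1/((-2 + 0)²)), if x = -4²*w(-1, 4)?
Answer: 4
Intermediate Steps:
w(V, t) = 5/3 - t/6 (w(V, t) = ⅔ + (6 - t)/6 = ⅔ + (1 - t/6) = 5/3 - t/6)
x = -16 (x = -4²*(5/3 - ⅙*4) = -16*(5/3 - ⅔) = -16 ≈ -16.000)
x*(-1/((-2 + 0)²)) = -(-16)/((-2 + 0)²) = -(-16)/((-2)²) = -(-16)/4 = -16*(-¼) = 4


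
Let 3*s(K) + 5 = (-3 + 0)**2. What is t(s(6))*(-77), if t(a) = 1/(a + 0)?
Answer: -231/4 ≈ -57.750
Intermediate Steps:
s(K) = 4/3 (s(K) = -5/3 + (-3 + 0)**2/3 = -5/3 + (1/3)*(-3)**2 = -5/3 + (1/3)*9 = -5/3 + 3 = 4/3)
t(a) = 1/a
t(s(6))*(-77) = -77/(4/3) = (3/4)*(-77) = -231/4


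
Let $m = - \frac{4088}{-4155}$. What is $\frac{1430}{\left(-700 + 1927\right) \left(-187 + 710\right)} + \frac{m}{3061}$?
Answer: $\frac{2312305122}{906855517895} \approx 0.0025498$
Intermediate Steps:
$m = \frac{4088}{4155}$ ($m = \left(-4088\right) \left(- \frac{1}{4155}\right) = \frac{4088}{4155} \approx 0.98388$)
$\frac{1430}{\left(-700 + 1927\right) \left(-187 + 710\right)} + \frac{m}{3061} = \frac{1430}{\left(-700 + 1927\right) \left(-187 + 710\right)} + \frac{4088}{4155 \cdot 3061} = \frac{1430}{1227 \cdot 523} + \frac{4088}{4155} \cdot \frac{1}{3061} = \frac{1430}{641721} + \frac{4088}{12718455} = \frac{2312305122}{906855517895}$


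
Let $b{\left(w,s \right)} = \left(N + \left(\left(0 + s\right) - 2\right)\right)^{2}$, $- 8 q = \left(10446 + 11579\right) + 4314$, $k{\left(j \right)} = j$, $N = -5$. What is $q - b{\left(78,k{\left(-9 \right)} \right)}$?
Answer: $- \frac{28387}{8} \approx -3548.4$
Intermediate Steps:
$q = - \frac{26339}{8}$ ($q = - \frac{\left(10446 + 11579\right) + 4314}{8} = - \frac{22025 + 4314}{8} = \left(- \frac{1}{8}\right) 26339 = - \frac{26339}{8} \approx -3292.4$)
$b{\left(w,s \right)} = \left(-7 + s\right)^{2}$ ($b{\left(w,s \right)} = \left(-5 + \left(\left(0 + s\right) - 2\right)\right)^{2} = \left(-5 + \left(s - 2\right)\right)^{2} = \left(-5 + \left(-2 + s\right)\right)^{2} = \left(-7 + s\right)^{2}$)
$q - b{\left(78,k{\left(-9 \right)} \right)} = - \frac{26339}{8} - \left(-7 - 9\right)^{2} = - \frac{26339}{8} - \left(-16\right)^{2} = - \frac{26339}{8} - 256 = - \frac{28387}{8}$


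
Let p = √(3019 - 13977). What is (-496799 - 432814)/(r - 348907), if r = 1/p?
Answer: 1184736892205126/444661375054581 - 309871*I*√10958/444661375054581 ≈ 2.6644 - 7.2949e-8*I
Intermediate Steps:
p = I*√10958 (p = √(-10958) = I*√10958 ≈ 104.68*I)
r = -I*√10958/10958 (r = 1/(I*√10958) = -I*√10958/10958 ≈ -0.0095529*I)
(-496799 - 432814)/(r - 348907) = (-496799 - 432814)/(-I*√10958/10958 - 348907) = -929613/(-348907 - I*√10958/10958)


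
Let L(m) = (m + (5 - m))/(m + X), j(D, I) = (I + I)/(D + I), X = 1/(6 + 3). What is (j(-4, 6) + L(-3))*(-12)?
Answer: -666/13 ≈ -51.231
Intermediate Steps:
X = ⅑ (X = 1/9 = ⅑ ≈ 0.11111)
j(D, I) = 2*I/(D + I) (j(D, I) = (2*I)/(D + I) = 2*I/(D + I))
L(m) = 5/(⅑ + m) (L(m) = (m + (5 - m))/(m + ⅑) = 5/(⅑ + m))
(j(-4, 6) + L(-3))*(-12) = (2*6/(-4 + 6) + 45/(1 + 9*(-3)))*(-12) = (2*6/2 + 45/(1 - 27))*(-12) = (2*6*(½) + 45/(-26))*(-12) = (6 + 45*(-1/26))*(-12) = (6 - 45/26)*(-12) = (111/26)*(-12) = -666/13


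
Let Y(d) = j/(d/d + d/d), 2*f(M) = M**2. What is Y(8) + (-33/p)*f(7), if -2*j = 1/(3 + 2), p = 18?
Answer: -1349/30 ≈ -44.967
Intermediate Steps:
f(M) = M**2/2
j = -1/10 (j = -1/(2*(3 + 2)) = -1/2/5 = -1/2*1/5 = -1/10 ≈ -0.10000)
Y(d) = -1/20 (Y(d) = -1/(10*(d/d + d/d)) = -1/(10*(1 + 1)) = -1/10/2 = -1/10*1/2 = -1/20)
Y(8) + (-33/p)*f(7) = -1/20 + (-33/18)*((1/2)*7**2) = -1/20 + (-33*1/18)*((1/2)*49) = -1/20 - 11/6*49/2 = -1/20 - 539/12 = -1349/30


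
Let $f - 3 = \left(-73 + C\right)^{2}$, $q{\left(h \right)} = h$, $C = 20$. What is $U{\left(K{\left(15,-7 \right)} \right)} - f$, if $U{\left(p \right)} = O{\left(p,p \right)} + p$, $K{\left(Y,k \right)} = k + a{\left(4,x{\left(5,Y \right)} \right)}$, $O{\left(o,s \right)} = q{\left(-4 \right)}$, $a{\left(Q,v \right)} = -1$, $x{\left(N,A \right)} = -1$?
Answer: $-2824$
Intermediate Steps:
$O{\left(o,s \right)} = -4$
$K{\left(Y,k \right)} = -1 + k$ ($K{\left(Y,k \right)} = k - 1 = -1 + k$)
$U{\left(p \right)} = -4 + p$
$f = 2812$ ($f = 3 + \left(-73 + 20\right)^{2} = 3 + \left(-53\right)^{2} = 3 + 2809 = 2812$)
$U{\left(K{\left(15,-7 \right)} \right)} - f = \left(-4 - 8\right) - 2812 = -12 - 2812 = -2824$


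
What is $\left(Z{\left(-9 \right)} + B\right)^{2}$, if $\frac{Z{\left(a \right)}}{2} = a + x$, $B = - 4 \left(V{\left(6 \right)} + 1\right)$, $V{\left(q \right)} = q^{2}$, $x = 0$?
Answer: $27556$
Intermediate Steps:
$B = -148$ ($B = - 4 \left(6^{2} + 1\right) = - 4 \left(36 + 1\right) = \left(-4\right) 37 = -148$)
$Z{\left(a \right)} = 2 a$ ($Z{\left(a \right)} = 2 \left(a + 0\right) = 2 a$)
$\left(Z{\left(-9 \right)} + B\right)^{2} = \left(2 \left(-9\right) - 148\right)^{2} = \left(-18 - 148\right)^{2} = \left(-166\right)^{2} = 27556$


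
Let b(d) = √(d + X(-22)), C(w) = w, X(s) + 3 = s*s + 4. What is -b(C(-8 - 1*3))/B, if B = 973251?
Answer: -√474/973251 ≈ -2.2370e-5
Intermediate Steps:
X(s) = 1 + s² (X(s) = -3 + (s*s + 4) = -3 + (s² + 4) = -3 + (4 + s²) = 1 + s²)
b(d) = √(485 + d) (b(d) = √(d + (1 + (-22)²)) = √(d + (1 + 484)) = √(d + 485) = √(485 + d))
-b(C(-8 - 1*3))/B = -√(485 + (-8 - 1*3))/973251 = -√(485 + (-8 - 3))/973251 = -√(485 - 11)/973251 = -√474/973251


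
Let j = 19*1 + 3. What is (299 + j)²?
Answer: 103041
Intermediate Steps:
j = 22 (j = 19 + 3 = 22)
(299 + j)² = (299 + 22)² = 321² = 103041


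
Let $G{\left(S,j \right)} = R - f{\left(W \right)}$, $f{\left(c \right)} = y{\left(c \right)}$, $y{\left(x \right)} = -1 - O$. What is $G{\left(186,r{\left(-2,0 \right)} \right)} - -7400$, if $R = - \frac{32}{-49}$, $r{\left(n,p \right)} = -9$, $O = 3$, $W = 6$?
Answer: $\frac{362828}{49} \approx 7404.7$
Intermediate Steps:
$y{\left(x \right)} = -4$ ($y{\left(x \right)} = -1 - 3 = -4$)
$f{\left(c \right)} = -4$
$R = \frac{32}{49}$ ($R = \left(-32\right) \left(- \frac{1}{49}\right) = \frac{32}{49} \approx 0.65306$)
$G{\left(S,j \right)} = \frac{228}{49}$ ($G{\left(S,j \right)} = \frac{32}{49} - -4 = \frac{32}{49} + 4 = \frac{228}{49}$)
$G{\left(186,r{\left(-2,0 \right)} \right)} - -7400 = \frac{228}{49} - -7400 = \frac{228}{49} + 7400 = \frac{362828}{49}$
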